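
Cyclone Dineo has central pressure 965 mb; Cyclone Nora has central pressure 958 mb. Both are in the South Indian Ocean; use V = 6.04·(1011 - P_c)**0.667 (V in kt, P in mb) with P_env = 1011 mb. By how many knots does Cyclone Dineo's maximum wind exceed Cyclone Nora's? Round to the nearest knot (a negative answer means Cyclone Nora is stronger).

Cyclone Dineo: ΔP = 46; V ≈ 6.04 × 46^0.667 ≈ 77.64 kt.
Cyclone Nora: ΔP = 53; V ≈ 6.04 × 53^0.667 ≈ 85.34 kt.
Difference ≈ 77.64 − 85.34 = -7.70 → -8 kt.

-8 kt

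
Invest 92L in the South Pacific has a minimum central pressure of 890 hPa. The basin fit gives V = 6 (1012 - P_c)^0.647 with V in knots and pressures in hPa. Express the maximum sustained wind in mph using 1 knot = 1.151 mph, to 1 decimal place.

154.6 mph

ΔP = 1012 − 890 = 122 hPa.
V ≈ 6 × 122^0.647 = 6 × 22.381 ≈ 134.285 kt.
134.285 × 1.151 ≈ 154.56 mph → 154.6 mph.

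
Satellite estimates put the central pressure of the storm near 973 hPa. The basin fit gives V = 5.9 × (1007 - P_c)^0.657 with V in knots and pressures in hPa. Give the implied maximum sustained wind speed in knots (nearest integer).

ΔP = 1007 − 973 = 34 hPa.
34^0.657 ≈ 10.143.
V ≈ 5.9 × 10.143 ≈ 59.8 kt.

60 kt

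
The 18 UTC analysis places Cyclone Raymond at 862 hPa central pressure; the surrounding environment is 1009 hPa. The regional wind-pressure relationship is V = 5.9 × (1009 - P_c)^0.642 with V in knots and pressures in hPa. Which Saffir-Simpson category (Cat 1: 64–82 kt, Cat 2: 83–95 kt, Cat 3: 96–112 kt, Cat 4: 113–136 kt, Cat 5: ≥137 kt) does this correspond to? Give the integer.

5

ΔP = 1009 − 862 = 147 hPa.
V ≈ 5.9 × 147^0.642 = 5.9 × 24.63 ≈ 145 kt.
145 kt falls in the Category 5 band.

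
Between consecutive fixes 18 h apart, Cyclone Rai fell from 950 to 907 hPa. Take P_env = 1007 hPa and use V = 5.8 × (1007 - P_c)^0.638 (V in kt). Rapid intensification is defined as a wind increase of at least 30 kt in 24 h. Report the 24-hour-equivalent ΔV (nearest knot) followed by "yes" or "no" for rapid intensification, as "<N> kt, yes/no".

44 kt, yes

V₁: ΔP = 57, V ≈ 5.8 × 57^0.638 ≈ 76.50 kt.
V₂: ΔP = 100, V ≈ 5.8 × 100^0.638 ≈ 109.50 kt.
ΔV over 18 h = 33.00 kt → 24 h equivalent = 33.00 × 24/18 ≈ 44.00 kt.
44 kt ≥ 30 kt ⇒ rapid intensification.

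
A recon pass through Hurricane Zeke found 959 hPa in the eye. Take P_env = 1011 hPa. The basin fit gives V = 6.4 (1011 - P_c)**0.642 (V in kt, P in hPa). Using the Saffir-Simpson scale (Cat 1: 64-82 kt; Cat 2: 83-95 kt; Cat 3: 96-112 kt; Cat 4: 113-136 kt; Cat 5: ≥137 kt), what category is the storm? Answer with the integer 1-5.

1

ΔP = 1011 − 959 = 52 hPa.
V ≈ 6.4 × 52^0.642 = 6.4 × 12.64 ≈ 81 kt.
81 kt falls in the Category 1 band.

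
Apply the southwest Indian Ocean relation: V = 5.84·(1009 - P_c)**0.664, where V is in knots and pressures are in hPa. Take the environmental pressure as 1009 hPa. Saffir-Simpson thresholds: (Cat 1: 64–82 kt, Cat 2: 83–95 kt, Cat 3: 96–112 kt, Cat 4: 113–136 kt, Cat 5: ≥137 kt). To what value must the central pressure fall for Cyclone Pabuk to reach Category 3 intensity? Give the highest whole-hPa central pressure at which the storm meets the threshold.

941 hPa

Category 3 begins at V = 96 kt.
Required ΔP = (96/5.84)^(1/0.664) = 16.438^1.506 ≈ 67.78 hPa.
P_c ≤ 1009 − 67.78 = 941.22, so the highest integer P_c is 941 hPa.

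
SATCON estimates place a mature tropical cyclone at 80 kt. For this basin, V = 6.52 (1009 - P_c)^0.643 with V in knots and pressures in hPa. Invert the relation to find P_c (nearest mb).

ΔP = (V / 6.52)^(1/0.643) = (80/6.52)^1.555.
80/6.52 = 12.270; 12.270^1.555 ≈ 49.36 mb.
P_c = 1009 − 49.36 = 959.64 ≈ 960 mb.

960 mb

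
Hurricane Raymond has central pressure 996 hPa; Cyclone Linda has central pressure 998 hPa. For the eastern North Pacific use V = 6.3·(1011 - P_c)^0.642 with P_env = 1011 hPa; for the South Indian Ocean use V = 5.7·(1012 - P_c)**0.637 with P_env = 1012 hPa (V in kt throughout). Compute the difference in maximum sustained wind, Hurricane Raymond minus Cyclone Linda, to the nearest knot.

5 kt

Hurricane Raymond: ΔP = 15; V ≈ 6.3 × 15^0.642 ≈ 35.84 kt.
Cyclone Linda: ΔP = 14; V ≈ 5.7 × 14^0.637 ≈ 30.62 kt.
Difference ≈ 35.84 − 30.62 = 5.22 → 5 kt.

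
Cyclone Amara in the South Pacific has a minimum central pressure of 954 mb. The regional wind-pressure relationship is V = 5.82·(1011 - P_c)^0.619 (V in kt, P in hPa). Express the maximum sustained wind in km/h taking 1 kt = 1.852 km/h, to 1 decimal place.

ΔP = 1011 − 954 = 57 mb.
V ≈ 5.82 × 57^0.619 = 5.82 × 12.215 ≈ 71.090 kt.
71.090 × 1.852 ≈ 131.66 km/h → 131.7 km/h.

131.7 km/h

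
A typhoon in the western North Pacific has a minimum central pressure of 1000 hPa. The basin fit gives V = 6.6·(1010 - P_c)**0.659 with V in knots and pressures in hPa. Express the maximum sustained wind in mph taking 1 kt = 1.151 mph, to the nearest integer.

ΔP = 1010 − 1000 = 10 hPa.
V ≈ 6.6 × 10^0.659 = 6.6 × 4.560 ≈ 30.098 kt.
30.098 × 1.151 ≈ 34.64 mph → 35 mph.

35 mph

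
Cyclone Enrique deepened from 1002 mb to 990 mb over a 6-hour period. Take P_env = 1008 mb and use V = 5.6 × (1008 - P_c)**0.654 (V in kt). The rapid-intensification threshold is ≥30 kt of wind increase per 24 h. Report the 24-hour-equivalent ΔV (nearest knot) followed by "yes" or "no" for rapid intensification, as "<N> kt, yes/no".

V₁: ΔP = 6, V ≈ 5.6 × 6^0.654 ≈ 18.08 kt.
V₂: ΔP = 18, V ≈ 5.6 × 18^0.654 ≈ 37.08 kt.
ΔV over 6 h = 19.00 kt → 24 h equivalent = 19.00 × 24/6 ≈ 76.00 kt.
76 kt ≥ 30 kt ⇒ rapid intensification.

76 kt, yes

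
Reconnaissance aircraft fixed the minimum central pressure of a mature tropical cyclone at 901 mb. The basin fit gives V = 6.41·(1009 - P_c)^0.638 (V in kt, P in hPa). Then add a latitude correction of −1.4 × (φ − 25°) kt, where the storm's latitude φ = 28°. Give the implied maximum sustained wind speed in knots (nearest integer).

123 kt

ΔP = 1009 − 901 = 108 mb.
108^0.638 ≈ 19.830.
V ≈ 6.41 × 19.830 ≈ 127.1 kt.
Latitude correction: −1.4 × (28 − 25) = -4.2 kt.
Corrected V ≈ 122.9 kt → 123 kt.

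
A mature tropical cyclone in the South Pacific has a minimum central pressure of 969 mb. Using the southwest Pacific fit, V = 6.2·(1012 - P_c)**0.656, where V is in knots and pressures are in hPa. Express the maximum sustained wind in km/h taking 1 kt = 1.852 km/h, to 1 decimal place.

ΔP = 1012 − 969 = 43 mb.
V ≈ 6.2 × 43^0.656 = 6.2 × 11.791 ≈ 73.105 kt.
73.105 × 1.852 ≈ 135.39 km/h → 135.4 km/h.

135.4 km/h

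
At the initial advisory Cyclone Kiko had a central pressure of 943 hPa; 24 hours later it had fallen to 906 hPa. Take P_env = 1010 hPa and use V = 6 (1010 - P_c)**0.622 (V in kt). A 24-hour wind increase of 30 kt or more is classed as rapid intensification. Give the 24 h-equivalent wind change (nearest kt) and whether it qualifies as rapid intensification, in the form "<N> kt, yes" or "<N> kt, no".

26 kt, no

V₁: ΔP = 67, V ≈ 6 × 67^0.622 ≈ 82.03 kt.
V₂: ΔP = 104, V ≈ 6 × 104^0.622 ≈ 107.83 kt.
ΔV over 24 h = 25.80 kt → 24 h equivalent = 25.80 × 24/24 ≈ 25.80 kt.
26 kt < 30 kt ⇒ not rapid intensification.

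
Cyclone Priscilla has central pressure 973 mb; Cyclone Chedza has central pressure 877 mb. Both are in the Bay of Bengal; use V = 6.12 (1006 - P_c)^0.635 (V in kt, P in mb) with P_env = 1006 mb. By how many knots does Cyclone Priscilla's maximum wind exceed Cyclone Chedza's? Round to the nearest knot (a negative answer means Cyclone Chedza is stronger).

Cyclone Priscilla: ΔP = 33; V ≈ 6.12 × 33^0.635 ≈ 56.36 kt.
Cyclone Chedza: ΔP = 129; V ≈ 6.12 × 129^0.635 ≈ 133.96 kt.
Difference ≈ 56.36 − 133.96 = -77.60 → -78 kt.

-78 kt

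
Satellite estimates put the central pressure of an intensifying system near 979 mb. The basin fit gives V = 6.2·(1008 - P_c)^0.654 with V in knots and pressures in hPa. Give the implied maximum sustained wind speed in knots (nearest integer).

ΔP = 1008 − 979 = 29 mb.
29^0.654 ≈ 9.045.
V ≈ 6.2 × 9.045 ≈ 56.1 kt.

56 kt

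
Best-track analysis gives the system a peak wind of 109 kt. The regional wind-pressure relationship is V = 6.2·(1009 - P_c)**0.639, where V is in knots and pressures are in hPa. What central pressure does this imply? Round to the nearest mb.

920 mb

ΔP = (V / 6.2)^(1/0.639) = (109/6.2)^1.565.
109/6.2 = 17.581; 17.581^1.565 ≈ 88.80 mb.
P_c = 1009 − 88.80 = 920.20 ≈ 920 mb.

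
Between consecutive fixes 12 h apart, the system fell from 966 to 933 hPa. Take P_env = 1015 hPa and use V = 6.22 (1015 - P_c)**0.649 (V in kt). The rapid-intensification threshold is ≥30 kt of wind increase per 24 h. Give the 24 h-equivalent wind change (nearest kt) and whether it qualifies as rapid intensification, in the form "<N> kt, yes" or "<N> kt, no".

V₁: ΔP = 49, V ≈ 6.22 × 49^0.649 ≈ 77.75 kt.
V₂: ΔP = 82, V ≈ 6.22 × 82^0.649 ≈ 108.61 kt.
ΔV over 12 h = 30.86 kt → 24 h equivalent = 30.86 × 24/12 ≈ 61.72 kt.
62 kt ≥ 30 kt ⇒ rapid intensification.

62 kt, yes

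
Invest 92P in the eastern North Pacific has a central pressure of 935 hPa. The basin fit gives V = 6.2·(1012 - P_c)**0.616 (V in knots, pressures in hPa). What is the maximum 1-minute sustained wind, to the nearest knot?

90 kt

ΔP = 1012 − 935 = 77 hPa.
77^0.616 ≈ 14.524.
V ≈ 6.2 × 14.524 ≈ 90.0 kt.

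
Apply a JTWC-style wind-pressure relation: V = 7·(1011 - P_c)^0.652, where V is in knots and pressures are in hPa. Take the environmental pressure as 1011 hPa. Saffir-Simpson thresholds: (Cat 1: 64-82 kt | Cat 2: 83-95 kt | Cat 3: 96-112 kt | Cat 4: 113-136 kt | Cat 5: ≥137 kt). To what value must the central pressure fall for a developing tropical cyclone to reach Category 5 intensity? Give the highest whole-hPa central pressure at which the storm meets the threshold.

915 hPa

Category 5 begins at V = 137 kt.
Required ΔP = (137/7)^(1/0.652) = 19.571^1.534 ≈ 95.72 hPa.
P_c ≤ 1011 − 95.72 = 915.28, so the highest integer P_c is 915 hPa.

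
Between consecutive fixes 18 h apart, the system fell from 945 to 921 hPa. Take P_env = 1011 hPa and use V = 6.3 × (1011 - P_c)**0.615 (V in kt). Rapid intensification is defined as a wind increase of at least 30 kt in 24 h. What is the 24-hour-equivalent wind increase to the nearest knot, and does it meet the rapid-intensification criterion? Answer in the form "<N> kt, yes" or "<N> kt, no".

V₁: ΔP = 66, V ≈ 6.3 × 66^0.615 ≈ 82.86 kt.
V₂: ΔP = 90, V ≈ 6.3 × 90^0.615 ≈ 100.28 kt.
ΔV over 18 h = 17.42 kt → 24 h equivalent = 17.42 × 24/18 ≈ 23.23 kt.
23 kt < 30 kt ⇒ not rapid intensification.

23 kt, no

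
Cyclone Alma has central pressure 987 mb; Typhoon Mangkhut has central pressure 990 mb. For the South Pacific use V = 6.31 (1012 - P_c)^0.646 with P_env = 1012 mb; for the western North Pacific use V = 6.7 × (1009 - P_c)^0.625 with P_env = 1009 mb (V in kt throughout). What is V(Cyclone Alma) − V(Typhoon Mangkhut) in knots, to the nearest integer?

8 kt

Cyclone Alma: ΔP = 25; V ≈ 6.31 × 25^0.646 ≈ 50.48 kt.
Typhoon Mangkhut: ΔP = 19; V ≈ 6.7 × 19^0.625 ≈ 42.20 kt.
Difference ≈ 50.48 − 42.20 = 8.28 → 8 kt.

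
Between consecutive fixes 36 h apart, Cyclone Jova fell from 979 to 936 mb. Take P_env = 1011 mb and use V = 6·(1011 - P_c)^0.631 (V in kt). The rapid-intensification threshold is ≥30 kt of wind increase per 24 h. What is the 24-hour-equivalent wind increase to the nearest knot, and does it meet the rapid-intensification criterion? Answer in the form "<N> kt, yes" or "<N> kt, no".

25 kt, no

V₁: ΔP = 32, V ≈ 6 × 32^0.631 ≈ 53.44 kt.
V₂: ΔP = 75, V ≈ 6 × 75^0.631 ≈ 91.48 kt.
ΔV over 36 h = 38.04 kt → 24 h equivalent = 38.04 × 24/36 ≈ 25.36 kt.
25 kt < 30 kt ⇒ not rapid intensification.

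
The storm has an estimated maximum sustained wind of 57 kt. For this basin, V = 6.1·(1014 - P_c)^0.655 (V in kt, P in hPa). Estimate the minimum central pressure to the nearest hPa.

ΔP = (V / 6.1)^(1/0.655) = (57/6.1)^1.527.
57/6.1 = 9.344; 9.344^1.527 ≈ 30.32 hPa.
P_c = 1014 − 30.32 = 983.68 ≈ 984 hPa.

984 hPa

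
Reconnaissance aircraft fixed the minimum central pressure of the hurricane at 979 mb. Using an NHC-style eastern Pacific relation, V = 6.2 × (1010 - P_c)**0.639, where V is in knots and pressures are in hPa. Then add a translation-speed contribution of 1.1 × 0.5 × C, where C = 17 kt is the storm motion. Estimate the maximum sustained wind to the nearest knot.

65 kt

ΔP = 1010 − 979 = 31 mb.
31^0.639 ≈ 8.974.
V ≈ 6.2 × 8.974 ≈ 55.6 kt.
Translation term: 1.1 × 0.5 × 17 = 9.35 kt.
Corrected V ≈ 64.95 kt → 65 kt.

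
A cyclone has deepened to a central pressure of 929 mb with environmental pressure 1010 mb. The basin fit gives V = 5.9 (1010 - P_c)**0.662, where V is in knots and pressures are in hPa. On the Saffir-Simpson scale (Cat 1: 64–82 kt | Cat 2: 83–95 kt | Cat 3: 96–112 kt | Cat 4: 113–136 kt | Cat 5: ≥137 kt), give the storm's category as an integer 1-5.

ΔP = 1010 − 929 = 81 mb.
V ≈ 5.9 × 81^0.662 = 5.9 × 18.34 ≈ 108 kt.
108 kt falls in the Category 3 band.

3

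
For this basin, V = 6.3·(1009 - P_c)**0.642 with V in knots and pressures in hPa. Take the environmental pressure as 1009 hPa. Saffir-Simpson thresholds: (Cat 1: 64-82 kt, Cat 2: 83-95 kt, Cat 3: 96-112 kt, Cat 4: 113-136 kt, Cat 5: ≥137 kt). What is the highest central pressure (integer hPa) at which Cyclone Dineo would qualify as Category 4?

919 hPa

Category 4 begins at V = 113 kt.
Required ΔP = (113/6.3)^(1/0.642) = 17.937^1.558 ≈ 89.71 hPa.
P_c ≤ 1009 − 89.71 = 919.29, so the highest integer P_c is 919 hPa.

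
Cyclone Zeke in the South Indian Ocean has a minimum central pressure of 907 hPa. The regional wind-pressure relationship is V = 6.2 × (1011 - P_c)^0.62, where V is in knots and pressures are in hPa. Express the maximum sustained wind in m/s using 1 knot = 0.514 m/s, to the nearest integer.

57 m/s

ΔP = 1011 − 907 = 104 hPa.
V ≈ 6.2 × 104^0.62 = 6.2 × 17.806 ≈ 110.396 kt.
110.396 × 0.514 ≈ 56.74 m/s → 57 m/s.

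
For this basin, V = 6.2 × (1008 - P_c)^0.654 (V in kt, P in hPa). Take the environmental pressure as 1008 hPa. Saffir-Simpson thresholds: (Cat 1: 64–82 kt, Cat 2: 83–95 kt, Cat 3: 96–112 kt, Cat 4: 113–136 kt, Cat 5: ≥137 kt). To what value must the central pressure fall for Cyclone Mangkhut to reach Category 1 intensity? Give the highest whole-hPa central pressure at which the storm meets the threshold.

972 hPa

Category 1 begins at V = 64 kt.
Required ΔP = (64/6.2)^(1/0.654) = 10.323^1.529 ≈ 35.49 hPa.
P_c ≤ 1008 − 35.49 = 972.51, so the highest integer P_c is 972 hPa.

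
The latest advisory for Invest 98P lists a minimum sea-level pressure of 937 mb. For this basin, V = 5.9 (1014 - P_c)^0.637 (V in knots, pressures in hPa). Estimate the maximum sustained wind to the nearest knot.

ΔP = 1014 − 937 = 77 mb.
77^0.637 ≈ 15.911.
V ≈ 5.9 × 15.911 ≈ 93.9 kt.

94 kt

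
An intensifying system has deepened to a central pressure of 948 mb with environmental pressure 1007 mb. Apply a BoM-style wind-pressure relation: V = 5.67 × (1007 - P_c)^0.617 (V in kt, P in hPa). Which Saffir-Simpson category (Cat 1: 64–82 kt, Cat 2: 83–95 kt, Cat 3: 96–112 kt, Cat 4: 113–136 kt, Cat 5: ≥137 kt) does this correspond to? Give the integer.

ΔP = 1007 − 948 = 59 mb.
V ≈ 5.67 × 59^0.617 = 5.67 × 12.38 ≈ 70 kt.
70 kt falls in the Category 1 band.

1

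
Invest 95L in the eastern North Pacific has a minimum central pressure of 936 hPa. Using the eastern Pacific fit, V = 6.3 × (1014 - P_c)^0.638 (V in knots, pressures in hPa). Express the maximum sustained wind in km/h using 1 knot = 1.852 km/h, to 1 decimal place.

188.0 km/h

ΔP = 1014 − 936 = 78 hPa.
V ≈ 6.3 × 78^0.638 = 6.3 × 16.112 ≈ 101.507 kt.
101.507 × 1.852 ≈ 187.99 km/h → 188.0 km/h.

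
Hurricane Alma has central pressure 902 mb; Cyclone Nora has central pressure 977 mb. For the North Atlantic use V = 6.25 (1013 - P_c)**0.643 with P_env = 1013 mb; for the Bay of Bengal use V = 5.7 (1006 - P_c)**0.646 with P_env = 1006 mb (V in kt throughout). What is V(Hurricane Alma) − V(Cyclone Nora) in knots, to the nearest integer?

79 kt

Hurricane Alma: ΔP = 111; V ≈ 6.25 × 111^0.643 ≈ 129.13 kt.
Cyclone Nora: ΔP = 29; V ≈ 5.7 × 29^0.646 ≈ 50.19 kt.
Difference ≈ 129.13 − 50.19 = 78.94 → 79 kt.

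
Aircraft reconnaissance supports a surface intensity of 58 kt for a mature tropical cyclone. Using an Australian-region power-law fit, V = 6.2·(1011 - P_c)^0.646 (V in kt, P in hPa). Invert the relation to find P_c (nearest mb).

ΔP = (V / 6.2)^(1/0.646) = (58/6.2)^1.548.
58/6.2 = 9.355; 9.355^1.548 ≈ 31.85 mb.
P_c = 1011 − 31.85 = 979.15 ≈ 979 mb.

979 mb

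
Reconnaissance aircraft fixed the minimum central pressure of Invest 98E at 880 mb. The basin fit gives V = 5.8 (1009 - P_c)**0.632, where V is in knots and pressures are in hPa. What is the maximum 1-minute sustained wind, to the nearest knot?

125 kt

ΔP = 1009 − 880 = 129 mb.
129^0.632 ≈ 21.572.
V ≈ 5.8 × 21.572 ≈ 125.1 kt.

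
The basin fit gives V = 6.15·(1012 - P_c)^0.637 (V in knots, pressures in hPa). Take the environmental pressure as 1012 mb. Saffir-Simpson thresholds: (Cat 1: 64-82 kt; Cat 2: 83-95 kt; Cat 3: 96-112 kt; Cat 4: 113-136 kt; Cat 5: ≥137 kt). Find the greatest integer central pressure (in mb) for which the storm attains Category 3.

Category 3 begins at V = 96 kt.
Required ΔP = (96/6.15)^(1/0.637) = 15.610^1.570 ≈ 74.72 mb.
P_c ≤ 1012 − 74.72 = 937.28, so the highest integer P_c is 937 mb.

937 mb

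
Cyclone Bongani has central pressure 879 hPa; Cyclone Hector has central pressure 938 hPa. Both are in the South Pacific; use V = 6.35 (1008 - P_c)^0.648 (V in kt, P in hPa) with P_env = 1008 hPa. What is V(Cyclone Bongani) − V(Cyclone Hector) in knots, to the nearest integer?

Cyclone Bongani: ΔP = 129; V ≈ 6.35 × 129^0.648 ≈ 148.06 kt.
Cyclone Hector: ΔP = 70; V ≈ 6.35 × 70^0.648 ≈ 99.63 kt.
Difference ≈ 148.06 − 99.63 = 48.43 → 48 kt.

48 kt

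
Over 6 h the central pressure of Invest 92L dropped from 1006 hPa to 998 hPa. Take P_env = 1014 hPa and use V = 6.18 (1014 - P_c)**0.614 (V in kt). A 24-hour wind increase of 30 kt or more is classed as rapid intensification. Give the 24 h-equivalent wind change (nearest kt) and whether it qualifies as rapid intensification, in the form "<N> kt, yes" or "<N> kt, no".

V₁: ΔP = 8, V ≈ 6.18 × 8^0.614 ≈ 22.16 kt.
V₂: ΔP = 16, V ≈ 6.18 × 16^0.614 ≈ 33.91 kt.
ΔV over 6 h = 11.75 kt → 24 h equivalent = 11.75 × 24/6 ≈ 47.00 kt.
47 kt ≥ 30 kt ⇒ rapid intensification.

47 kt, yes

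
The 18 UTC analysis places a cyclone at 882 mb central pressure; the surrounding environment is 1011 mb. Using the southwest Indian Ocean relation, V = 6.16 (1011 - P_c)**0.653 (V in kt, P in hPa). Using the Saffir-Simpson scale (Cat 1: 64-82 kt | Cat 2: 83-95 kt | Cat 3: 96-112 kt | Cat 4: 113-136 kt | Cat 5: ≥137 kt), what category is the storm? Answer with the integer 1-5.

ΔP = 1011 − 882 = 129 mb.
V ≈ 6.16 × 129^0.653 = 6.16 × 23.89 ≈ 147 kt.
147 kt falls in the Category 5 band.

5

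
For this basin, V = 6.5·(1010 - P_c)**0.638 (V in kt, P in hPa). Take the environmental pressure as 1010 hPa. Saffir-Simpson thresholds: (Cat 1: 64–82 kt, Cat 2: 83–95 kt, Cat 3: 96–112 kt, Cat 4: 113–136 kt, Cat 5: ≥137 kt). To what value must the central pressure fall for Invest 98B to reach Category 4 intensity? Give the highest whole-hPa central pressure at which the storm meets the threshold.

922 hPa

Category 4 begins at V = 113 kt.
Required ΔP = (113/6.5)^(1/0.638) = 17.385^1.567 ≈ 87.87 hPa.
P_c ≤ 1010 − 87.87 = 922.13, so the highest integer P_c is 922 hPa.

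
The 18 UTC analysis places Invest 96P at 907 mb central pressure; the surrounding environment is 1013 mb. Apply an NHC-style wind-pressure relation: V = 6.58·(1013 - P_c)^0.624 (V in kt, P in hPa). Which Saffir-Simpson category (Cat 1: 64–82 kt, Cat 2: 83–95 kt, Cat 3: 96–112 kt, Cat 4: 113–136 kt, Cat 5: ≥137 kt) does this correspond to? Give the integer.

4

ΔP = 1013 − 907 = 106 mb.
V ≈ 6.58 × 106^0.624 = 6.58 × 18.36 ≈ 121 kt.
121 kt falls in the Category 4 band.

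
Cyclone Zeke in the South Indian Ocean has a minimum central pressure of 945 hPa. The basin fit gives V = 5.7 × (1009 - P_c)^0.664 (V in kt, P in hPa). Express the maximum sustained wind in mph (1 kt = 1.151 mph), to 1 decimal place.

ΔP = 1009 − 945 = 64 hPa.
V ≈ 5.7 × 64^0.664 = 5.7 × 15.824 ≈ 90.194 kt.
90.194 × 1.151 ≈ 103.81 mph → 103.8 mph.

103.8 mph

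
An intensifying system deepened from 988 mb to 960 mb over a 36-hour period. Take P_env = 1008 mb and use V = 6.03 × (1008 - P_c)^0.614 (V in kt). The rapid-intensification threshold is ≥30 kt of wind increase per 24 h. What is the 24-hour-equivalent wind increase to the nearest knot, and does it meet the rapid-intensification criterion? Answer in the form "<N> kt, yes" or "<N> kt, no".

V₁: ΔP = 20, V ≈ 6.03 × 20^0.614 ≈ 37.94 kt.
V₂: ΔP = 48, V ≈ 6.03 × 48^0.614 ≈ 64.95 kt.
ΔV over 36 h = 27.01 kt → 24 h equivalent = 27.01 × 24/36 ≈ 18.01 kt.
18 kt < 30 kt ⇒ not rapid intensification.

18 kt, no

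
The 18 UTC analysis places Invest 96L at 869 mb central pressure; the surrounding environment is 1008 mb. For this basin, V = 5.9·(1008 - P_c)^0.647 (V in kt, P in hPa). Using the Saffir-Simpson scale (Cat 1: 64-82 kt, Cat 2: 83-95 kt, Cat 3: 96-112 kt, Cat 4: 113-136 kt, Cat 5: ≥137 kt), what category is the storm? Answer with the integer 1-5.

5

ΔP = 1008 − 869 = 139 mb.
V ≈ 5.9 × 139^0.647 = 5.9 × 24.35 ≈ 144 kt.
144 kt falls in the Category 5 band.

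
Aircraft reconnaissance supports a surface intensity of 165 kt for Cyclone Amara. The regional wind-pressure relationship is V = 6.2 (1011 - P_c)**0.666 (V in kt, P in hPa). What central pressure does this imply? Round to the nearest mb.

ΔP = (V / 6.2)^(1/0.666) = (165/6.2)^1.502.
165/6.2 = 26.613; 26.613^1.502 ≈ 137.97 mb.
P_c = 1011 − 137.97 = 873.03 ≈ 873 mb.

873 mb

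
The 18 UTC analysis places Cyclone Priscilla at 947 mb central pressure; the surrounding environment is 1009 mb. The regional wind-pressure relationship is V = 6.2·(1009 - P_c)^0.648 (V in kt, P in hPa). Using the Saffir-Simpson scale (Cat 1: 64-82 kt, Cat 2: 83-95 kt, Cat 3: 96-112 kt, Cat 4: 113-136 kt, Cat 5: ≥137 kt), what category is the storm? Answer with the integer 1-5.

2

ΔP = 1009 − 947 = 62 mb.
V ≈ 6.2 × 62^0.648 = 6.2 × 14.50 ≈ 90 kt.
90 kt falls in the Category 2 band.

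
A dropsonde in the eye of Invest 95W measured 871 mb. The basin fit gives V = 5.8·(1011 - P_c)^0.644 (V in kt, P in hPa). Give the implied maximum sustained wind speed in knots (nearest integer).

ΔP = 1011 − 871 = 140 mb.
140^0.644 ≈ 24.105.
V ≈ 5.8 × 24.105 ≈ 139.8 kt.

140 kt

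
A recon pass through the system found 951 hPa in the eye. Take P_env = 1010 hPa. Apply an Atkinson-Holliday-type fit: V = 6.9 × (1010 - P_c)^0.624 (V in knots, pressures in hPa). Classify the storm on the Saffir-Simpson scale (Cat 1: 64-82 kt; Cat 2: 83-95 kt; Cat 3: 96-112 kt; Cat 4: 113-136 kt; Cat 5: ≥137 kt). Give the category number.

ΔP = 1010 − 951 = 59 hPa.
V ≈ 6.9 × 59^0.624 = 6.9 × 12.74 ≈ 88 kt.
88 kt falls in the Category 2 band.

2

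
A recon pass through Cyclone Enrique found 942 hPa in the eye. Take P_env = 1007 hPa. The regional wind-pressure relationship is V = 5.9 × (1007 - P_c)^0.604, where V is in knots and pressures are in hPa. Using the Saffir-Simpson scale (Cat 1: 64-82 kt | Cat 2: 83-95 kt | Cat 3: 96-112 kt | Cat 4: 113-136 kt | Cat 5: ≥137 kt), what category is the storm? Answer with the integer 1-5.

ΔP = 1007 − 942 = 65 hPa.
V ≈ 5.9 × 65^0.604 = 5.9 × 12.45 ≈ 73 kt.
73 kt falls in the Category 1 band.

1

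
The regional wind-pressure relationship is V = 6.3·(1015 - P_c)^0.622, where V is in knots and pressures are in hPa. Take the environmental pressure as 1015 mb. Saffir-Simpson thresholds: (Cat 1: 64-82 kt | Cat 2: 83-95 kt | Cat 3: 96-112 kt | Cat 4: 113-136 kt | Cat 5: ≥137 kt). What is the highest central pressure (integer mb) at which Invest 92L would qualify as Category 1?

973 mb

Category 1 begins at V = 64 kt.
Required ΔP = (64/6.3)^(1/0.622) = 10.159^1.608 ≈ 41.56 mb.
P_c ≤ 1015 − 41.56 = 973.44, so the highest integer P_c is 973 mb.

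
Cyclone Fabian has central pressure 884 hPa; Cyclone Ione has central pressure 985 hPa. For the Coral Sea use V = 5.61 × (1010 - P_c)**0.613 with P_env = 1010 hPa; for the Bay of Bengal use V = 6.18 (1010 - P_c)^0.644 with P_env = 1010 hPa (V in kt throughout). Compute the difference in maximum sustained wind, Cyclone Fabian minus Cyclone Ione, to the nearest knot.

Cyclone Fabian: ΔP = 126; V ≈ 5.61 × 126^0.613 ≈ 108.77 kt.
Cyclone Ione: ΔP = 25; V ≈ 6.18 × 25^0.644 ≈ 49.12 kt.
Difference ≈ 108.77 − 49.12 = 59.65 → 60 kt.

60 kt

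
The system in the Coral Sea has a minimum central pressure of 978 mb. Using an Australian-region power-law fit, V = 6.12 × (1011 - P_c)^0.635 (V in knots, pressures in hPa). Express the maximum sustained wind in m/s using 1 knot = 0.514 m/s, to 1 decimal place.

29.0 m/s

ΔP = 1011 − 978 = 33 mb.
V ≈ 6.12 × 33^0.635 = 6.12 × 9.210 ≈ 56.365 kt.
56.365 × 0.514 ≈ 28.97 m/s → 29.0 m/s.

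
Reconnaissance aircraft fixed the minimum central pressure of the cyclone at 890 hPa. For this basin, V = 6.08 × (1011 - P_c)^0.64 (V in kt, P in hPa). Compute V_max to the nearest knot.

ΔP = 1011 − 890 = 121 hPa.
121^0.64 ≈ 21.527.
V ≈ 6.08 × 21.527 ≈ 130.9 kt.

131 kt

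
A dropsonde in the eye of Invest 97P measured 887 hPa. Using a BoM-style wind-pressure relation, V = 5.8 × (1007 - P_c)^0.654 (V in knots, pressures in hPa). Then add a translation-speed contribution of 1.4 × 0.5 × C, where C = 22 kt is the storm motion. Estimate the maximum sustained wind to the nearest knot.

ΔP = 1007 − 887 = 120 hPa.
120^0.654 ≈ 22.897.
V ≈ 5.8 × 22.897 ≈ 132.8 kt.
Translation term: 1.4 × 0.5 × 22 = 15.4 kt.
Corrected V ≈ 148.2 kt → 148 kt.

148 kt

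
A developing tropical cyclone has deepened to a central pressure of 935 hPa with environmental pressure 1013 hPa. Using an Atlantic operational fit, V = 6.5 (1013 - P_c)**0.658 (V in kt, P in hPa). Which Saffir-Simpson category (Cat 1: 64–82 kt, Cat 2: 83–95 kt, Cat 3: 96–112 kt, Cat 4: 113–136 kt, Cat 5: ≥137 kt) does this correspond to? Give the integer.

ΔP = 1013 − 935 = 78 hPa.
V ≈ 6.5 × 78^0.658 = 6.5 × 17.58 ≈ 114 kt.
114 kt falls in the Category 4 band.

4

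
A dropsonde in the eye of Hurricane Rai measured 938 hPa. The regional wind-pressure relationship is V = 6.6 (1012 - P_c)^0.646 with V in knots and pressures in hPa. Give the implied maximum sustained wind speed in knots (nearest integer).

106 kt

ΔP = 1012 − 938 = 74 hPa.
74^0.646 ≈ 16.126.
V ≈ 6.6 × 16.126 ≈ 106.4 kt.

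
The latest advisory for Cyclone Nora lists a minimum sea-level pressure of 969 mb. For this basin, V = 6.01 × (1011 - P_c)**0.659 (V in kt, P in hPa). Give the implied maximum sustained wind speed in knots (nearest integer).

ΔP = 1011 − 969 = 42 mb.
42^0.659 ≈ 11.741.
V ≈ 6.01 × 11.741 ≈ 70.6 kt.

71 kt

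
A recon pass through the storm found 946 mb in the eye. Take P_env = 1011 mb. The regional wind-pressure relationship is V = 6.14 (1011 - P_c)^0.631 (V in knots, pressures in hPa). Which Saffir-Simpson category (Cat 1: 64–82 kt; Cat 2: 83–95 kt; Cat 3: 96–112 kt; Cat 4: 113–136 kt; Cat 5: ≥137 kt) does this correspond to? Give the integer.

ΔP = 1011 − 946 = 65 mb.
V ≈ 6.14 × 65^0.631 = 6.14 × 13.93 ≈ 86 kt.
86 kt falls in the Category 2 band.

2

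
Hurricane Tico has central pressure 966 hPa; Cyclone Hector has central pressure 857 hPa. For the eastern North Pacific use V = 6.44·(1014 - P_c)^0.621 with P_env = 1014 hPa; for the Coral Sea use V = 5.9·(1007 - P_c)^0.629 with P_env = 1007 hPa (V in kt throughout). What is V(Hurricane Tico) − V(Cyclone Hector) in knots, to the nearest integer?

-67 kt

Hurricane Tico: ΔP = 48; V ≈ 6.44 × 48^0.621 ≈ 71.27 kt.
Cyclone Hector: ΔP = 150; V ≈ 5.9 × 150^0.629 ≈ 137.92 kt.
Difference ≈ 71.27 − 137.92 = -66.65 → -67 kt.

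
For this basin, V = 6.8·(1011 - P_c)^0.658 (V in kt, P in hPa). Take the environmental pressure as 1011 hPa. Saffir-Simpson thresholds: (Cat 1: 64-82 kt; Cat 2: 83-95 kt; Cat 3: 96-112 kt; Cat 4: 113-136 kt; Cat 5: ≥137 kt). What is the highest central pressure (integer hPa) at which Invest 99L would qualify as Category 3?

Category 3 begins at V = 96 kt.
Required ΔP = (96/6.8)^(1/0.658) = 14.118^1.520 ≈ 55.89 hPa.
P_c ≤ 1011 − 55.89 = 955.11, so the highest integer P_c is 955 hPa.

955 hPa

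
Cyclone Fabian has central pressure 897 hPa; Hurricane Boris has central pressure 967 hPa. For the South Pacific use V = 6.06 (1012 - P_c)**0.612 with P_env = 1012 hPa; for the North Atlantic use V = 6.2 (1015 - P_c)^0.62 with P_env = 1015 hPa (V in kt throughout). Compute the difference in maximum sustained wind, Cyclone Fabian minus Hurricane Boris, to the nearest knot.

Cyclone Fabian: ΔP = 115; V ≈ 6.06 × 115^0.612 ≈ 110.57 kt.
Hurricane Boris: ΔP = 48; V ≈ 6.2 × 48^0.62 ≈ 68.35 kt.
Difference ≈ 110.57 − 68.35 = 42.22 → 42 kt.

42 kt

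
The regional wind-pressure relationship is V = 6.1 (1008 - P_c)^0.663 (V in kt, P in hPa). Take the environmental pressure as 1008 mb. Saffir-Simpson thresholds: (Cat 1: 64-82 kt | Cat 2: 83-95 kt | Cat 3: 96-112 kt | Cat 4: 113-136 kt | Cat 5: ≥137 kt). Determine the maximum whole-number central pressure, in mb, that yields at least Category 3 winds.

Category 3 begins at V = 96 kt.
Required ΔP = (96/6.1)^(1/0.663) = 15.738^1.508 ≈ 63.88 mb.
P_c ≤ 1008 − 63.88 = 944.12, so the highest integer P_c is 944 mb.

944 mb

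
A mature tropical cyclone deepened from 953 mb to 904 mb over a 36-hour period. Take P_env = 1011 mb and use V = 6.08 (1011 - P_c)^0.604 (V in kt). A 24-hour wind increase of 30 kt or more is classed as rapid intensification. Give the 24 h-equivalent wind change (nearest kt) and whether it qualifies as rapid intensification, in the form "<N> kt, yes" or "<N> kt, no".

21 kt, no

V₁: ΔP = 58, V ≈ 6.08 × 58^0.604 ≈ 70.63 kt.
V₂: ΔP = 107, V ≈ 6.08 × 107^0.604 ≈ 102.25 kt.
ΔV over 36 h = 31.62 kt → 24 h equivalent = 31.62 × 24/36 ≈ 21.08 kt.
21 kt < 30 kt ⇒ not rapid intensification.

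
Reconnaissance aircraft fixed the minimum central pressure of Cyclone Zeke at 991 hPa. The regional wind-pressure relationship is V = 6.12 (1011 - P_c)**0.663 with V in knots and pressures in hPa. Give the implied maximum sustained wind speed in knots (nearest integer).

ΔP = 1011 − 991 = 20 hPa.
20^0.663 ≈ 7.288.
V ≈ 6.12 × 7.288 ≈ 44.6 kt.

45 kt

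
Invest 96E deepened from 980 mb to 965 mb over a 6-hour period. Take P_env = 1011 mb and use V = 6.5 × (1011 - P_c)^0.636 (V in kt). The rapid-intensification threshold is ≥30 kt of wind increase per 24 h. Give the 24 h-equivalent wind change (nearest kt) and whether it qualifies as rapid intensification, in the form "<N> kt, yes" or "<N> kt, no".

66 kt, yes

V₁: ΔP = 31, V ≈ 6.5 × 31^0.636 ≈ 57.73 kt.
V₂: ΔP = 46, V ≈ 6.5 × 46^0.636 ≈ 74.20 kt.
ΔV over 6 h = 16.47 kt → 24 h equivalent = 16.47 × 24/6 ≈ 65.88 kt.
66 kt ≥ 30 kt ⇒ rapid intensification.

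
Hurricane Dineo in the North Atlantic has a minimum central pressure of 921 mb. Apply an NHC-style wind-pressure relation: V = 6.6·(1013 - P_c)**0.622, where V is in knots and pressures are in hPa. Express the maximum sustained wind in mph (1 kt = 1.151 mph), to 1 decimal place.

ΔP = 1013 − 921 = 92 mb.
V ≈ 6.6 × 92^0.622 = 6.6 × 16.652 ≈ 109.906 kt.
109.906 × 1.151 ≈ 126.50 mph → 126.5 mph.

126.5 mph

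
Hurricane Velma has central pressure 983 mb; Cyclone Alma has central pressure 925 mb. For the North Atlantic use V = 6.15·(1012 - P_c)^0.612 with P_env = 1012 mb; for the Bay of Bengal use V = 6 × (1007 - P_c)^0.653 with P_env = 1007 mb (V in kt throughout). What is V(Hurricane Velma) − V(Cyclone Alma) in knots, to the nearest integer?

-58 kt

Hurricane Velma: ΔP = 29; V ≈ 6.15 × 29^0.612 ≈ 48.29 kt.
Cyclone Alma: ΔP = 82; V ≈ 6 × 82^0.653 ≈ 106.63 kt.
Difference ≈ 48.29 − 106.63 = -58.34 → -58 kt.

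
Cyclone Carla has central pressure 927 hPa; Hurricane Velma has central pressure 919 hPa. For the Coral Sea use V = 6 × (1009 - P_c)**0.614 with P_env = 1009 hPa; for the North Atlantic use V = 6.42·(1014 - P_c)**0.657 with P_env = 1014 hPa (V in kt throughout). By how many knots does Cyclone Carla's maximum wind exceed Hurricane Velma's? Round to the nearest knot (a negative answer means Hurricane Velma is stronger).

Cyclone Carla: ΔP = 82; V ≈ 6 × 82^0.614 ≈ 89.79 kt.
Hurricane Velma: ΔP = 95; V ≈ 6.42 × 95^0.657 ≈ 127.91 kt.
Difference ≈ 89.79 − 127.91 = -38.12 → -38 kt.

-38 kt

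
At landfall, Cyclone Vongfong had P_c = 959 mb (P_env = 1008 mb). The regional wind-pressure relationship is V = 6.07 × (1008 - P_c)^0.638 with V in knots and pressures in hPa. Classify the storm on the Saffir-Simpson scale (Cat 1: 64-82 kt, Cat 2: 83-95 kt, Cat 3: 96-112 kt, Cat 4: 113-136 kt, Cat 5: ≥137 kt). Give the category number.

1

ΔP = 1008 − 959 = 49 mb.
V ≈ 6.07 × 49^0.638 = 6.07 × 11.98 ≈ 73 kt.
73 kt falls in the Category 1 band.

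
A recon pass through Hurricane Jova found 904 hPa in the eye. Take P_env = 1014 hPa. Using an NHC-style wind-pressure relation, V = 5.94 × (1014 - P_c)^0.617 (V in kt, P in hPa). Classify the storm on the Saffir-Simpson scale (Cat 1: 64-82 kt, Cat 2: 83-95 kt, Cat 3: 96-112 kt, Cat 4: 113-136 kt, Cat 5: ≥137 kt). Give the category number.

ΔP = 1014 − 904 = 110 hPa.
V ≈ 5.94 × 110^0.617 = 5.94 × 18.18 ≈ 108 kt.
108 kt falls in the Category 3 band.

3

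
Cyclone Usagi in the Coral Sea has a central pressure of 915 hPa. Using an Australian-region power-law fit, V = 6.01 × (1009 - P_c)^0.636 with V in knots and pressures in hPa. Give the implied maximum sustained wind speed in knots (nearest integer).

ΔP = 1009 − 915 = 94 hPa.
94^0.636 ≈ 17.985.
V ≈ 6.01 × 17.985 ≈ 108.1 kt.

108 kt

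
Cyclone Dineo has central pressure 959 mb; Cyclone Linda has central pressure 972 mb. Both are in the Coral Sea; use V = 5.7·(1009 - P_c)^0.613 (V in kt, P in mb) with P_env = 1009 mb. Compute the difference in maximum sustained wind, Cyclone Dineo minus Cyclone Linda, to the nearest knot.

11 kt

Cyclone Dineo: ΔP = 50; V ≈ 5.7 × 50^0.613 ≈ 62.71 kt.
Cyclone Linda: ΔP = 37; V ≈ 5.7 × 37^0.613 ≈ 52.14 kt.
Difference ≈ 62.71 − 52.14 = 10.57 → 11 kt.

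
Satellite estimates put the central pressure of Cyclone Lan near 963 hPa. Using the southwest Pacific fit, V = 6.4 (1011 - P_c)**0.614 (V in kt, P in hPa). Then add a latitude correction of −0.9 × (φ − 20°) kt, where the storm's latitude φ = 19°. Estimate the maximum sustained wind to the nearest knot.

ΔP = 1011 − 963 = 48 hPa.
48^0.614 ≈ 10.772.
V ≈ 6.4 × 10.772 ≈ 68.9 kt.
Latitude correction: −0.9 × (19 − 20) = 0.9 kt.
Corrected V ≈ 69.8 kt → 70 kt.

70 kt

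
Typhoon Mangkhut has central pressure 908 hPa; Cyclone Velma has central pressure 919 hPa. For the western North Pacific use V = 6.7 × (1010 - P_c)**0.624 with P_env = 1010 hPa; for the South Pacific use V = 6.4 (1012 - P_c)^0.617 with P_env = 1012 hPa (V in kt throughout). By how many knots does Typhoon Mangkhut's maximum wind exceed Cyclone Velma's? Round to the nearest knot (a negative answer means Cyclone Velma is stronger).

15 kt

Typhoon Mangkhut: ΔP = 102; V ≈ 6.7 × 102^0.624 ≈ 120.07 kt.
Cyclone Velma: ΔP = 93; V ≈ 6.4 × 93^0.617 ≈ 104.89 kt.
Difference ≈ 120.07 − 104.89 = 15.18 → 15 kt.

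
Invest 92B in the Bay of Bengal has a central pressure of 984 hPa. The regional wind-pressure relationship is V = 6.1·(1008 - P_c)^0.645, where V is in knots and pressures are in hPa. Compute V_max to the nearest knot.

ΔP = 1008 − 984 = 24 hPa.
24^0.645 ≈ 7.767.
V ≈ 6.1 × 7.767 ≈ 47.4 kt.

47 kt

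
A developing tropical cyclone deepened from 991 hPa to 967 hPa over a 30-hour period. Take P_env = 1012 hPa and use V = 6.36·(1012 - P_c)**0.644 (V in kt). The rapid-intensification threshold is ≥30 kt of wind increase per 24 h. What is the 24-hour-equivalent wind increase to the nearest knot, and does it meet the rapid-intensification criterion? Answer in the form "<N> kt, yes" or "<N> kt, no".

23 kt, no

V₁: ΔP = 21, V ≈ 6.36 × 21^0.644 ≈ 45.18 kt.
V₂: ΔP = 45, V ≈ 6.36 × 45^0.644 ≈ 73.81 kt.
ΔV over 30 h = 28.63 kt → 24 h equivalent = 28.63 × 24/30 ≈ 22.90 kt.
23 kt < 30 kt ⇒ not rapid intensification.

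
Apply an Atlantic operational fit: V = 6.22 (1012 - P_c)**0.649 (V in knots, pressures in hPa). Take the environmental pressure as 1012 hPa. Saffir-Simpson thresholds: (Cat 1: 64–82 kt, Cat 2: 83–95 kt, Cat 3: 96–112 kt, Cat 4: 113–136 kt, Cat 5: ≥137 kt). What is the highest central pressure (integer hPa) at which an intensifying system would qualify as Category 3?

Category 3 begins at V = 96 kt.
Required ΔP = (96/6.22)^(1/0.649) = 15.434^1.541 ≈ 67.80 hPa.
P_c ≤ 1012 − 67.80 = 944.20, so the highest integer P_c is 944 hPa.

944 hPa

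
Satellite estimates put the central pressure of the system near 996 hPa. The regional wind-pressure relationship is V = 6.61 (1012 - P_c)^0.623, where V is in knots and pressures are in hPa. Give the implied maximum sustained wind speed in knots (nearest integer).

37 kt

ΔP = 1012 − 996 = 16 hPa.
16^0.623 ≈ 5.626.
V ≈ 6.61 × 5.626 ≈ 37.2 kt.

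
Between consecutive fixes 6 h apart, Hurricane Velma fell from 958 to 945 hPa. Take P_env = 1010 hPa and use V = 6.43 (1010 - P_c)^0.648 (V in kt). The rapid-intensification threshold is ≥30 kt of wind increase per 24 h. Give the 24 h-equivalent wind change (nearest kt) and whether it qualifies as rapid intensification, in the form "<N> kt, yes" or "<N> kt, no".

52 kt, yes

V₁: ΔP = 52, V ≈ 6.43 × 52^0.648 ≈ 83.21 kt.
V₂: ΔP = 65, V ≈ 6.43 × 65^0.648 ≈ 96.16 kt.
ΔV over 6 h = 12.95 kt → 24 h equivalent = 12.95 × 24/6 ≈ 51.80 kt.
52 kt ≥ 30 kt ⇒ rapid intensification.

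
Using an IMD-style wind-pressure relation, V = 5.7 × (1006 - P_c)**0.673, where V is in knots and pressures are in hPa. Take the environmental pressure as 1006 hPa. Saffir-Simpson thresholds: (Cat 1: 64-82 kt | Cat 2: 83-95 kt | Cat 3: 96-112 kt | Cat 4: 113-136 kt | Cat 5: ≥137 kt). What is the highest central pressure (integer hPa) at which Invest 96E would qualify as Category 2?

Category 2 begins at V = 83 kt.
Required ΔP = (83/5.7)^(1/0.673) = 14.561^1.486 ≈ 53.50 hPa.
P_c ≤ 1006 − 53.50 = 952.50, so the highest integer P_c is 952 hPa.

952 hPa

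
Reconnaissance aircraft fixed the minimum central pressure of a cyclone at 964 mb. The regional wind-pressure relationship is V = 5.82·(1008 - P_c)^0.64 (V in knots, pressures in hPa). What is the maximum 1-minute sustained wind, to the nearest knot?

66 kt

ΔP = 1008 − 964 = 44 mb.
44^0.64 ≈ 11.267.
V ≈ 5.82 × 11.267 ≈ 65.6 kt.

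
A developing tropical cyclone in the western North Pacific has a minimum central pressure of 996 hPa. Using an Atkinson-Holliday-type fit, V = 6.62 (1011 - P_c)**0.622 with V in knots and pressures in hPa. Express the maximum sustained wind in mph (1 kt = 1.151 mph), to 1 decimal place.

41.1 mph

ΔP = 1011 − 996 = 15 hPa.
V ≈ 6.62 × 15^0.622 = 6.62 × 5.389 ≈ 35.677 kt.
35.677 × 1.151 ≈ 41.06 mph → 41.1 mph.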